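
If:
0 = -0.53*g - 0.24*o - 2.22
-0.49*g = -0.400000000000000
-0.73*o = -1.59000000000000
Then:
No Solution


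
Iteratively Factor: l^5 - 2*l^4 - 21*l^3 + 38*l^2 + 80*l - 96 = (l - 4)*(l^4 + 2*l^3 - 13*l^2 - 14*l + 24) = (l - 4)*(l - 3)*(l^3 + 5*l^2 + 2*l - 8) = (l - 4)*(l - 3)*(l + 2)*(l^2 + 3*l - 4) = (l - 4)*(l - 3)*(l - 1)*(l + 2)*(l + 4)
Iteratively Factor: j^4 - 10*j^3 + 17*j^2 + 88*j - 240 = (j + 3)*(j^3 - 13*j^2 + 56*j - 80) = (j - 4)*(j + 3)*(j^2 - 9*j + 20) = (j - 5)*(j - 4)*(j + 3)*(j - 4)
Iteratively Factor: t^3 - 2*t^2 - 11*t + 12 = (t - 1)*(t^2 - t - 12) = (t - 1)*(t + 3)*(t - 4)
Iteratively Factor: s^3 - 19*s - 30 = (s + 2)*(s^2 - 2*s - 15) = (s + 2)*(s + 3)*(s - 5)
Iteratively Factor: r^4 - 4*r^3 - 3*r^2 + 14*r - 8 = (r - 1)*(r^3 - 3*r^2 - 6*r + 8) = (r - 1)*(r + 2)*(r^2 - 5*r + 4) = (r - 4)*(r - 1)*(r + 2)*(r - 1)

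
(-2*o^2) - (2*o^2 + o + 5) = -4*o^2 - o - 5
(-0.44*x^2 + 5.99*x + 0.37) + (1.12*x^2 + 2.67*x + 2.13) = 0.68*x^2 + 8.66*x + 2.5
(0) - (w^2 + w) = -w^2 - w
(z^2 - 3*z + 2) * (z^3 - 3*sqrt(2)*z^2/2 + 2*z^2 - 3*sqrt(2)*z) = z^5 - 3*sqrt(2)*z^4/2 - z^4 - 4*z^3 + 3*sqrt(2)*z^3/2 + 4*z^2 + 6*sqrt(2)*z^2 - 6*sqrt(2)*z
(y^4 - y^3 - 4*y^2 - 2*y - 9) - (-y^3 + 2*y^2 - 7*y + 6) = y^4 - 6*y^2 + 5*y - 15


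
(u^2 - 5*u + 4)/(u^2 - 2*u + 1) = (u - 4)/(u - 1)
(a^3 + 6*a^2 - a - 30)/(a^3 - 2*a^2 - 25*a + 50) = (a + 3)/(a - 5)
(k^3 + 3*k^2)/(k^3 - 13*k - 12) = k^2/(k^2 - 3*k - 4)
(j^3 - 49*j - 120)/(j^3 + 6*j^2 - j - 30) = (j - 8)/(j - 2)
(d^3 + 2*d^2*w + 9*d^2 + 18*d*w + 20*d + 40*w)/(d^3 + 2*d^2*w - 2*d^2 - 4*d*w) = (d^2 + 9*d + 20)/(d*(d - 2))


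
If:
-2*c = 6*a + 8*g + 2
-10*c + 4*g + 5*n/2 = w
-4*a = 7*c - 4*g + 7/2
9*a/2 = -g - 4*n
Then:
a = 256*w/1061 - 2691/2122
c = 1161/2122 - 224*w/1061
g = 2395/4244 - 136*w/1061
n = 1364/1061 - 254*w/1061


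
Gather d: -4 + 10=6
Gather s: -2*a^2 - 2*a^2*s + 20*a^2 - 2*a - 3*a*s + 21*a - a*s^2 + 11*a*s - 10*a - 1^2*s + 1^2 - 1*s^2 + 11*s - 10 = 18*a^2 + 9*a + s^2*(-a - 1) + s*(-2*a^2 + 8*a + 10) - 9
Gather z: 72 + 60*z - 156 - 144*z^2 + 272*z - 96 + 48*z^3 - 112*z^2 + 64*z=48*z^3 - 256*z^2 + 396*z - 180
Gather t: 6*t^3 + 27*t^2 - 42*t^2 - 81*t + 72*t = 6*t^3 - 15*t^2 - 9*t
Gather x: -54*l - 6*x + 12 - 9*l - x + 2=-63*l - 7*x + 14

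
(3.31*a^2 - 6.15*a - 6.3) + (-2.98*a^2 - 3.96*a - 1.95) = 0.33*a^2 - 10.11*a - 8.25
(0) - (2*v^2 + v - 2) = -2*v^2 - v + 2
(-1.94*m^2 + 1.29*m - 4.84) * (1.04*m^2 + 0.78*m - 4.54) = -2.0176*m^4 - 0.1716*m^3 + 4.7802*m^2 - 9.6318*m + 21.9736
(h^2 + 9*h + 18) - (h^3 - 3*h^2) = -h^3 + 4*h^2 + 9*h + 18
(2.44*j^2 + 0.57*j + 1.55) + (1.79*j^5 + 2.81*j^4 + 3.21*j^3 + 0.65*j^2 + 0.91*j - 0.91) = 1.79*j^5 + 2.81*j^4 + 3.21*j^3 + 3.09*j^2 + 1.48*j + 0.64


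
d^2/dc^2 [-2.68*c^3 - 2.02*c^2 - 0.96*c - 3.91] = -16.08*c - 4.04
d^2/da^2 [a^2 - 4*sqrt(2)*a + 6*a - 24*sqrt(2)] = 2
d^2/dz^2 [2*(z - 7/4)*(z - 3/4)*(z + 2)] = 12*z - 2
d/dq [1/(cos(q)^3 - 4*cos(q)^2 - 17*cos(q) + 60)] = (3*cos(q)^2 - 8*cos(q) - 17)*sin(q)/(cos(q)^3 - 4*cos(q)^2 - 17*cos(q) + 60)^2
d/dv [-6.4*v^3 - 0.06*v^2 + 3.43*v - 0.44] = -19.2*v^2 - 0.12*v + 3.43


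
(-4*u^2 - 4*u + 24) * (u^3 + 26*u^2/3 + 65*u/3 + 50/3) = -4*u^5 - 116*u^4/3 - 292*u^3/3 + 164*u^2/3 + 1360*u/3 + 400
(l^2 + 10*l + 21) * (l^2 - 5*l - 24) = l^4 + 5*l^3 - 53*l^2 - 345*l - 504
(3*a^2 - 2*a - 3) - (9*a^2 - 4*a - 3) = -6*a^2 + 2*a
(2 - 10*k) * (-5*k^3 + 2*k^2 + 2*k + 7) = 50*k^4 - 30*k^3 - 16*k^2 - 66*k + 14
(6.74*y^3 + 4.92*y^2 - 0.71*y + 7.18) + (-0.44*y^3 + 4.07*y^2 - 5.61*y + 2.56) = 6.3*y^3 + 8.99*y^2 - 6.32*y + 9.74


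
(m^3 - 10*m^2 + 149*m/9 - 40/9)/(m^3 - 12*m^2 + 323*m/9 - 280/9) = (3*m - 1)/(3*m - 7)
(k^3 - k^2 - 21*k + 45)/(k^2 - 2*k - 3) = (k^2 + 2*k - 15)/(k + 1)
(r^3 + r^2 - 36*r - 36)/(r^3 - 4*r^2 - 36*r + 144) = (r + 1)/(r - 4)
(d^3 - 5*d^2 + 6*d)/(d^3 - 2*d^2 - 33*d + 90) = d*(d - 2)/(d^2 + d - 30)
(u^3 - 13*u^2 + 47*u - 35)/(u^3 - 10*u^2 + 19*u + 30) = (u^2 - 8*u + 7)/(u^2 - 5*u - 6)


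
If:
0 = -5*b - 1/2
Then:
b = -1/10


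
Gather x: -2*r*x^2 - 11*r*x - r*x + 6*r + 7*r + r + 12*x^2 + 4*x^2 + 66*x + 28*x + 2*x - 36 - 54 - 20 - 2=14*r + x^2*(16 - 2*r) + x*(96 - 12*r) - 112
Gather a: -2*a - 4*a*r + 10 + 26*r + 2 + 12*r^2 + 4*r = a*(-4*r - 2) + 12*r^2 + 30*r + 12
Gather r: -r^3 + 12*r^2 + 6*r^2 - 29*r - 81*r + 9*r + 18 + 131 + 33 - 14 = -r^3 + 18*r^2 - 101*r + 168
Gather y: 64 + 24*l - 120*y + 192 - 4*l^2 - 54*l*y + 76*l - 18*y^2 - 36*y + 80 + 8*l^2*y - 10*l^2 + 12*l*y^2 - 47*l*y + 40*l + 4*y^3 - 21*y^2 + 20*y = -14*l^2 + 140*l + 4*y^3 + y^2*(12*l - 39) + y*(8*l^2 - 101*l - 136) + 336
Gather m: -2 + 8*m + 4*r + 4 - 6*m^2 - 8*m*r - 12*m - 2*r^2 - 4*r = -6*m^2 + m*(-8*r - 4) - 2*r^2 + 2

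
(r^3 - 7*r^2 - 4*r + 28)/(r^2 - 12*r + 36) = (r^3 - 7*r^2 - 4*r + 28)/(r^2 - 12*r + 36)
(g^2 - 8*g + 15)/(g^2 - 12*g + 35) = (g - 3)/(g - 7)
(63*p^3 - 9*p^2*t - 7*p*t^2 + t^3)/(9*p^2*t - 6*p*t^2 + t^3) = (21*p^2 + 4*p*t - t^2)/(t*(3*p - t))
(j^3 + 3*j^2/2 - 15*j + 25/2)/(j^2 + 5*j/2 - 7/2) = (2*j^2 + 5*j - 25)/(2*j + 7)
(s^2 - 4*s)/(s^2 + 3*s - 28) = s/(s + 7)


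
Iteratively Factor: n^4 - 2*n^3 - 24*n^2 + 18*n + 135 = (n + 3)*(n^3 - 5*n^2 - 9*n + 45) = (n - 3)*(n + 3)*(n^2 - 2*n - 15) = (n - 5)*(n - 3)*(n + 3)*(n + 3)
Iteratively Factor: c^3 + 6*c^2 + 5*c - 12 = (c - 1)*(c^2 + 7*c + 12) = (c - 1)*(c + 3)*(c + 4)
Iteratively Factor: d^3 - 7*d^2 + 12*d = (d - 4)*(d^2 - 3*d) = d*(d - 4)*(d - 3)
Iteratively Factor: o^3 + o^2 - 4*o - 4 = (o - 2)*(o^2 + 3*o + 2) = (o - 2)*(o + 1)*(o + 2)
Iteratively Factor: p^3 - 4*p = (p)*(p^2 - 4) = p*(p + 2)*(p - 2)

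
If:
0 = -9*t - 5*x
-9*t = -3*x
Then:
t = 0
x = 0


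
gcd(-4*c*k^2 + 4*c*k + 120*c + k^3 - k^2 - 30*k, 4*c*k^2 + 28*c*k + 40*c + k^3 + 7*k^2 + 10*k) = k + 5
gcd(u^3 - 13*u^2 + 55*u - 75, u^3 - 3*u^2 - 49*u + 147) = u - 3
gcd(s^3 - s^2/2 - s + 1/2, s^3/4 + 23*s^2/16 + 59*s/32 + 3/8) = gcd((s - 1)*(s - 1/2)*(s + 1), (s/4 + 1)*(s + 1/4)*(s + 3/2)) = 1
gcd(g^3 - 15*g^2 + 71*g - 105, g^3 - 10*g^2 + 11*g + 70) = g^2 - 12*g + 35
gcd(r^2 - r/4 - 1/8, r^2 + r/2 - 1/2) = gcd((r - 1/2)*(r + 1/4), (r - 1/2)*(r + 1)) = r - 1/2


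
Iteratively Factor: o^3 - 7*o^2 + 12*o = (o)*(o^2 - 7*o + 12) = o*(o - 4)*(o - 3)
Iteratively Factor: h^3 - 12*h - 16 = (h - 4)*(h^2 + 4*h + 4) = (h - 4)*(h + 2)*(h + 2)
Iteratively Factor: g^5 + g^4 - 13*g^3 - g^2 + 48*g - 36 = (g + 3)*(g^4 - 2*g^3 - 7*g^2 + 20*g - 12) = (g - 1)*(g + 3)*(g^3 - g^2 - 8*g + 12) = (g - 2)*(g - 1)*(g + 3)*(g^2 + g - 6) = (g - 2)^2*(g - 1)*(g + 3)*(g + 3)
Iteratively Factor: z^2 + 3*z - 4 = (z - 1)*(z + 4)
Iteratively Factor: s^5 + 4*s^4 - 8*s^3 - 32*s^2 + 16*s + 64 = (s - 2)*(s^4 + 6*s^3 + 4*s^2 - 24*s - 32) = (s - 2)*(s + 2)*(s^3 + 4*s^2 - 4*s - 16) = (s - 2)*(s + 2)^2*(s^2 + 2*s - 8) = (s - 2)^2*(s + 2)^2*(s + 4)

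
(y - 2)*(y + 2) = y^2 - 4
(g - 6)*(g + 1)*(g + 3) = g^3 - 2*g^2 - 21*g - 18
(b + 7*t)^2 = b^2 + 14*b*t + 49*t^2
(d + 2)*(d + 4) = d^2 + 6*d + 8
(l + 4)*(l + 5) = l^2 + 9*l + 20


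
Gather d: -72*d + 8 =8 - 72*d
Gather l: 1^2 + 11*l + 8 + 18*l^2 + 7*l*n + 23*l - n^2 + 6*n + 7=18*l^2 + l*(7*n + 34) - n^2 + 6*n + 16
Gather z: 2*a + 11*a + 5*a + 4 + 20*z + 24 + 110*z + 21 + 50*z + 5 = 18*a + 180*z + 54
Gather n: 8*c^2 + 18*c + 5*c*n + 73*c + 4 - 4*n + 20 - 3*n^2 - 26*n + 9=8*c^2 + 91*c - 3*n^2 + n*(5*c - 30) + 33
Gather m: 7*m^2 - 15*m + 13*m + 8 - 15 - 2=7*m^2 - 2*m - 9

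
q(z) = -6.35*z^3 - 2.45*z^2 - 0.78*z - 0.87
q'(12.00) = -2802.78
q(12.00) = -11335.83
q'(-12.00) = -2685.18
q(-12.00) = 10628.49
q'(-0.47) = -2.69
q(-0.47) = -0.39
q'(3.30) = -224.40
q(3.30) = -258.32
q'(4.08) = -337.89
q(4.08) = -476.11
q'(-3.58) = -227.39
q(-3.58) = 261.88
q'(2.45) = -127.13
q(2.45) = -110.87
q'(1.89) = -78.09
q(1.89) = -53.97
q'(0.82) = -17.61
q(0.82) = -6.66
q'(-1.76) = -51.17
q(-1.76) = 27.53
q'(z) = -19.05*z^2 - 4.9*z - 0.78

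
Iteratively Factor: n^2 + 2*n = (n)*(n + 2)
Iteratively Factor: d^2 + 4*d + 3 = (d + 3)*(d + 1)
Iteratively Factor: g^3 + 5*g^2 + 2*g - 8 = (g - 1)*(g^2 + 6*g + 8) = (g - 1)*(g + 2)*(g + 4)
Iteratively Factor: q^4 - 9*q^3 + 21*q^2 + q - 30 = (q - 3)*(q^3 - 6*q^2 + 3*q + 10) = (q - 5)*(q - 3)*(q^2 - q - 2) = (q - 5)*(q - 3)*(q + 1)*(q - 2)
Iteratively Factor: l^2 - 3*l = (l - 3)*(l)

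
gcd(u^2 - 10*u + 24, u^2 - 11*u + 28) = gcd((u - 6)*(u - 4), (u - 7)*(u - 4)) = u - 4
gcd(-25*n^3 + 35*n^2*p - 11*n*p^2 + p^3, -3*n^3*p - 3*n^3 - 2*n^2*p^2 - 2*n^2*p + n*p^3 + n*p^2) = 1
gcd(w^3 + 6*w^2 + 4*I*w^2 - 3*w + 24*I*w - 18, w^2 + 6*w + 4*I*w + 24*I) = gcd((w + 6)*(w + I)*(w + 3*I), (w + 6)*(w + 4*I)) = w + 6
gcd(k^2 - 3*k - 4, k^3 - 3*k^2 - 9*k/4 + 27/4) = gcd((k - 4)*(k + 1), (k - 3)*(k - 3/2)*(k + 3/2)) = 1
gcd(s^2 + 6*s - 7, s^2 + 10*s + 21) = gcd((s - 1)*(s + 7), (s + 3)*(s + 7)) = s + 7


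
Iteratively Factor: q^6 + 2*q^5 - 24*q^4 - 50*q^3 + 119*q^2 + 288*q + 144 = (q - 4)*(q^5 + 6*q^4 - 50*q^2 - 81*q - 36) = (q - 4)*(q + 3)*(q^4 + 3*q^3 - 9*q^2 - 23*q - 12) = (q - 4)*(q + 1)*(q + 3)*(q^3 + 2*q^2 - 11*q - 12) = (q - 4)*(q - 3)*(q + 1)*(q + 3)*(q^2 + 5*q + 4) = (q - 4)*(q - 3)*(q + 1)*(q + 3)*(q + 4)*(q + 1)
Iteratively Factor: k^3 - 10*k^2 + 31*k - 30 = (k - 5)*(k^2 - 5*k + 6) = (k - 5)*(k - 2)*(k - 3)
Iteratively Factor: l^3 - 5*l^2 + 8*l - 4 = (l - 1)*(l^2 - 4*l + 4) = (l - 2)*(l - 1)*(l - 2)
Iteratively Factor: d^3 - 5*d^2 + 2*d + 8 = (d + 1)*(d^2 - 6*d + 8) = (d - 2)*(d + 1)*(d - 4)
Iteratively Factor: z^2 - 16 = (z - 4)*(z + 4)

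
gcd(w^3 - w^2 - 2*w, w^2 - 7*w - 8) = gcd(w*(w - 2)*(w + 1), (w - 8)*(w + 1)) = w + 1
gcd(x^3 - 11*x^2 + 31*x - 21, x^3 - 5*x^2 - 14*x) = x - 7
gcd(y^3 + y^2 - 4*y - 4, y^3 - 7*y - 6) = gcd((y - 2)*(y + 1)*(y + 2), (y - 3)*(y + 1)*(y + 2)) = y^2 + 3*y + 2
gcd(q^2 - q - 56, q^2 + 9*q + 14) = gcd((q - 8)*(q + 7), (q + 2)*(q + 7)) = q + 7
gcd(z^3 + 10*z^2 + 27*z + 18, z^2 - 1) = z + 1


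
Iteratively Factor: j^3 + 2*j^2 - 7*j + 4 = (j - 1)*(j^2 + 3*j - 4) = (j - 1)*(j + 4)*(j - 1)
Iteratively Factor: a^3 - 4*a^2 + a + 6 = (a - 3)*(a^2 - a - 2) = (a - 3)*(a - 2)*(a + 1)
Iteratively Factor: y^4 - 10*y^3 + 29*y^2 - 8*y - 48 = (y - 4)*(y^3 - 6*y^2 + 5*y + 12) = (y - 4)*(y - 3)*(y^2 - 3*y - 4) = (y - 4)^2*(y - 3)*(y + 1)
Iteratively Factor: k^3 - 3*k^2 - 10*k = (k + 2)*(k^2 - 5*k) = k*(k + 2)*(k - 5)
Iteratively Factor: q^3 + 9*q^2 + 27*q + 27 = (q + 3)*(q^2 + 6*q + 9) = (q + 3)^2*(q + 3)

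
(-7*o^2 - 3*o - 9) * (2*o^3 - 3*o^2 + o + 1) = -14*o^5 + 15*o^4 - 16*o^3 + 17*o^2 - 12*o - 9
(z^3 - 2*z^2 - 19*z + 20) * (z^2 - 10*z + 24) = z^5 - 12*z^4 + 25*z^3 + 162*z^2 - 656*z + 480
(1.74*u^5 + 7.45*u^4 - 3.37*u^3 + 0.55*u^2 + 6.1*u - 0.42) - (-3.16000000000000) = 1.74*u^5 + 7.45*u^4 - 3.37*u^3 + 0.55*u^2 + 6.1*u + 2.74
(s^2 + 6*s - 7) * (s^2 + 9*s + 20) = s^4 + 15*s^3 + 67*s^2 + 57*s - 140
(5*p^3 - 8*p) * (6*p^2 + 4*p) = 30*p^5 + 20*p^4 - 48*p^3 - 32*p^2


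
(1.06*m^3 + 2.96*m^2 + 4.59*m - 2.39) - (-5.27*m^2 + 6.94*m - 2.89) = 1.06*m^3 + 8.23*m^2 - 2.35*m + 0.5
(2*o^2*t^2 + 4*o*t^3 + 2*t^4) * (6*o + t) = 12*o^3*t^2 + 26*o^2*t^3 + 16*o*t^4 + 2*t^5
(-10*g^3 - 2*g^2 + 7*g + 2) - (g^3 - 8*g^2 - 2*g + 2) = -11*g^3 + 6*g^2 + 9*g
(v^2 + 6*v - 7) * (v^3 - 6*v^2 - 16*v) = v^5 - 59*v^3 - 54*v^2 + 112*v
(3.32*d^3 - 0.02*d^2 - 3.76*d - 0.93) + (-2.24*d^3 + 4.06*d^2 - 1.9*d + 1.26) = 1.08*d^3 + 4.04*d^2 - 5.66*d + 0.33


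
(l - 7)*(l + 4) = l^2 - 3*l - 28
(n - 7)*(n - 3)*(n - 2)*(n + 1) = n^4 - 11*n^3 + 29*n^2 - n - 42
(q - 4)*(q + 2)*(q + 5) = q^3 + 3*q^2 - 18*q - 40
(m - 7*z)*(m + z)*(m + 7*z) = m^3 + m^2*z - 49*m*z^2 - 49*z^3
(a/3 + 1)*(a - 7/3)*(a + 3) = a^3/3 + 11*a^2/9 - 5*a/3 - 7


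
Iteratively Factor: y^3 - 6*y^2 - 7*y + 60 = (y - 5)*(y^2 - y - 12) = (y - 5)*(y - 4)*(y + 3)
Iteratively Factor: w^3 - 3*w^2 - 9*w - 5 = (w - 5)*(w^2 + 2*w + 1) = (w - 5)*(w + 1)*(w + 1)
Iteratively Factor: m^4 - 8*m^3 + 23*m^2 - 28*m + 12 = (m - 2)*(m^3 - 6*m^2 + 11*m - 6) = (m - 3)*(m - 2)*(m^2 - 3*m + 2) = (m - 3)*(m - 2)^2*(m - 1)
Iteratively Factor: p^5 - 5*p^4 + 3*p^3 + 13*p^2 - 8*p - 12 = (p + 1)*(p^4 - 6*p^3 + 9*p^2 + 4*p - 12) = (p + 1)^2*(p^3 - 7*p^2 + 16*p - 12) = (p - 2)*(p + 1)^2*(p^2 - 5*p + 6) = (p - 2)^2*(p + 1)^2*(p - 3)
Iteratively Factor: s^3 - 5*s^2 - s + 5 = (s - 1)*(s^2 - 4*s - 5) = (s - 5)*(s - 1)*(s + 1)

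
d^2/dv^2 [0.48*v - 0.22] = 0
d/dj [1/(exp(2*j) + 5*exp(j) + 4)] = (-2*exp(j) - 5)*exp(j)/(exp(2*j) + 5*exp(j) + 4)^2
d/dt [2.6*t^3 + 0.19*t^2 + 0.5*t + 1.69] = 7.8*t^2 + 0.38*t + 0.5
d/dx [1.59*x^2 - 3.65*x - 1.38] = 3.18*x - 3.65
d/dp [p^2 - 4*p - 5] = 2*p - 4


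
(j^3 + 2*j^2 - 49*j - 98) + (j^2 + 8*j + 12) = j^3 + 3*j^2 - 41*j - 86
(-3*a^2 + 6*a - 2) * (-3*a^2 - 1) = 9*a^4 - 18*a^3 + 9*a^2 - 6*a + 2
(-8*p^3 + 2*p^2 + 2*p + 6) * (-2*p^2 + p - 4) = 16*p^5 - 12*p^4 + 30*p^3 - 18*p^2 - 2*p - 24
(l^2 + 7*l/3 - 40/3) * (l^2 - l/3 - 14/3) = l^4 + 2*l^3 - 169*l^2/9 - 58*l/9 + 560/9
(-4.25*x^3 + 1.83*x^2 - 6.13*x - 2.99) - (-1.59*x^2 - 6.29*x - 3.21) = -4.25*x^3 + 3.42*x^2 + 0.16*x + 0.22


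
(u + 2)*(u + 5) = u^2 + 7*u + 10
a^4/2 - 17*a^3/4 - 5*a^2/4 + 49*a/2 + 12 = (a/2 + 1)*(a - 8)*(a - 3)*(a + 1/2)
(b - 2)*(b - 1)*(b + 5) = b^3 + 2*b^2 - 13*b + 10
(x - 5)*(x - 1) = x^2 - 6*x + 5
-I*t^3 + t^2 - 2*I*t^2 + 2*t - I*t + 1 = (t + 1)*(t + I)*(-I*t - I)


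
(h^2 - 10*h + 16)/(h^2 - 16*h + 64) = (h - 2)/(h - 8)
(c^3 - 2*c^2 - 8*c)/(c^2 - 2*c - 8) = c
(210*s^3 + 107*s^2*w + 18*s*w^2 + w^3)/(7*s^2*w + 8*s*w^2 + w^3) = (30*s^2 + 11*s*w + w^2)/(w*(s + w))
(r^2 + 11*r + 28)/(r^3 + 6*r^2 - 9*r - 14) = (r + 4)/(r^2 - r - 2)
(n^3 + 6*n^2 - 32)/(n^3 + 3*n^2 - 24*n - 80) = (n - 2)/(n - 5)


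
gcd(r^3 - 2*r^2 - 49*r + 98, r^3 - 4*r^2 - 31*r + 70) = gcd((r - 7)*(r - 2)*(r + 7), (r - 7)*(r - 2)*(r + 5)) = r^2 - 9*r + 14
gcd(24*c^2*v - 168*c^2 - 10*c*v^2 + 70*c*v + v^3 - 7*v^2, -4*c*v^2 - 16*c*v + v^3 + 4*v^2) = -4*c + v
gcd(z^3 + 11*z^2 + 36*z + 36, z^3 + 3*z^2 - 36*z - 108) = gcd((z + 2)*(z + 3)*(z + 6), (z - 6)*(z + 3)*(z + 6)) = z^2 + 9*z + 18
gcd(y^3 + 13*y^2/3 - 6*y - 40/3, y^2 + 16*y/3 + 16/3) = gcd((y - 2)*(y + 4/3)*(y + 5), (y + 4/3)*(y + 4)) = y + 4/3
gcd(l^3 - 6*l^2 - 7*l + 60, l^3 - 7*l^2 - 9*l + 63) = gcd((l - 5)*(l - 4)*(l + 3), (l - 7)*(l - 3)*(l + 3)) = l + 3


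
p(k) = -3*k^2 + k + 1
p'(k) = 1 - 6*k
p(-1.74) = -9.82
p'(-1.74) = 11.44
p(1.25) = -2.44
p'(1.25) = -6.50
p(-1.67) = -9.04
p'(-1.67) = 11.02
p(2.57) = -16.24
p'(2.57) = -14.42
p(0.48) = 0.79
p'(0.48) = -1.88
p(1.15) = -1.82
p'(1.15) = -5.90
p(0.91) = -0.57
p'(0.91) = -4.46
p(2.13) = -10.48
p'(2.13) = -11.78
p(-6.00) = -113.00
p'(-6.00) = 37.00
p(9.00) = -233.00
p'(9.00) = -53.00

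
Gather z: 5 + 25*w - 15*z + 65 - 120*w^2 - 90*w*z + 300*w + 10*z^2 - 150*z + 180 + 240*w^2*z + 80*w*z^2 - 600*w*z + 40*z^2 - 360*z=-120*w^2 + 325*w + z^2*(80*w + 50) + z*(240*w^2 - 690*w - 525) + 250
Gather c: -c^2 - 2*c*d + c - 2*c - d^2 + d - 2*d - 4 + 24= -c^2 + c*(-2*d - 1) - d^2 - d + 20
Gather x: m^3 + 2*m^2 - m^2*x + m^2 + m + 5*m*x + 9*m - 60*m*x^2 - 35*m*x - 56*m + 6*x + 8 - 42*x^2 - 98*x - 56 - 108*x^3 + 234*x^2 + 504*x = m^3 + 3*m^2 - 46*m - 108*x^3 + x^2*(192 - 60*m) + x*(-m^2 - 30*m + 412) - 48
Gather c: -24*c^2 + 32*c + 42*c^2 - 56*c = 18*c^2 - 24*c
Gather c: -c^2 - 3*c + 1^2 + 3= -c^2 - 3*c + 4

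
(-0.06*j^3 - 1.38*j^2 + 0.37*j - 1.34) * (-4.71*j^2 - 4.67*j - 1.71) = 0.2826*j^5 + 6.78*j^4 + 4.8045*j^3 + 6.9433*j^2 + 5.6251*j + 2.2914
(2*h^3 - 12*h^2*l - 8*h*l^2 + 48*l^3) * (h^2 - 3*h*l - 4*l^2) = 2*h^5 - 18*h^4*l + 20*h^3*l^2 + 120*h^2*l^3 - 112*h*l^4 - 192*l^5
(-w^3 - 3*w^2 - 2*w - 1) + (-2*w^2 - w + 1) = -w^3 - 5*w^2 - 3*w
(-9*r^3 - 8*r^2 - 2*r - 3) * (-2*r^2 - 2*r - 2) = 18*r^5 + 34*r^4 + 38*r^3 + 26*r^2 + 10*r + 6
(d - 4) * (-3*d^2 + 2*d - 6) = -3*d^3 + 14*d^2 - 14*d + 24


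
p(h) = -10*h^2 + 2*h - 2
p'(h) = 2 - 20*h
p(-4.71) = -233.26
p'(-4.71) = 96.20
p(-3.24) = -113.46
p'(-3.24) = 66.80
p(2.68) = -68.46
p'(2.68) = -51.60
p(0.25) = -2.12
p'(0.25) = -3.00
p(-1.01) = -14.22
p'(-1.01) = 22.20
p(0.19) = -1.98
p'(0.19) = -1.80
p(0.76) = -6.26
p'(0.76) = -13.20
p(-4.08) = -176.62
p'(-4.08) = 83.60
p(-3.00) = -98.00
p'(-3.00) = 62.00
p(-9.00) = -830.00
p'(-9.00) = 182.00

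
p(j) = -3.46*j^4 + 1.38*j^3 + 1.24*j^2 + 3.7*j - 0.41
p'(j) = -13.84*j^3 + 4.14*j^2 + 2.48*j + 3.7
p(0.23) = 0.51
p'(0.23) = 4.32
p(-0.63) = -3.14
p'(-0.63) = 7.24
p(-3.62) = -657.19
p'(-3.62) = 705.52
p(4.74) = -1554.63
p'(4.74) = -1365.44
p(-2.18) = -95.03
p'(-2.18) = 161.35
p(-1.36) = -18.46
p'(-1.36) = 42.80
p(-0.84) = -5.18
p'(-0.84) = 12.74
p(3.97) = -739.31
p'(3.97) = -787.18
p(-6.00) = -4760.21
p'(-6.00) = 3127.30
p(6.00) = -4119.65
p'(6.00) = -2821.82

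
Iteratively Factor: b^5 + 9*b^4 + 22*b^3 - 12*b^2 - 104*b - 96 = (b - 2)*(b^4 + 11*b^3 + 44*b^2 + 76*b + 48) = (b - 2)*(b + 4)*(b^3 + 7*b^2 + 16*b + 12) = (b - 2)*(b + 2)*(b + 4)*(b^2 + 5*b + 6) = (b - 2)*(b + 2)*(b + 3)*(b + 4)*(b + 2)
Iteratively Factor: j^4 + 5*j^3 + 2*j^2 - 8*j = (j + 4)*(j^3 + j^2 - 2*j) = (j - 1)*(j + 4)*(j^2 + 2*j) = (j - 1)*(j + 2)*(j + 4)*(j)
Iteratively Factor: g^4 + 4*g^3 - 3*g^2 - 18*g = (g + 3)*(g^3 + g^2 - 6*g) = (g - 2)*(g + 3)*(g^2 + 3*g) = (g - 2)*(g + 3)^2*(g)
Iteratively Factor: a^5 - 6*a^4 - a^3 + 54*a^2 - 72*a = (a - 3)*(a^4 - 3*a^3 - 10*a^2 + 24*a) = (a - 3)*(a + 3)*(a^3 - 6*a^2 + 8*a) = (a - 3)*(a - 2)*(a + 3)*(a^2 - 4*a) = a*(a - 3)*(a - 2)*(a + 3)*(a - 4)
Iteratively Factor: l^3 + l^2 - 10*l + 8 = (l - 2)*(l^2 + 3*l - 4) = (l - 2)*(l + 4)*(l - 1)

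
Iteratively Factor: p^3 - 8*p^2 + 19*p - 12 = (p - 3)*(p^2 - 5*p + 4) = (p - 3)*(p - 1)*(p - 4)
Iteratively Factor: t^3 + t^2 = (t)*(t^2 + t) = t^2*(t + 1)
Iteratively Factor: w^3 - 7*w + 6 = (w + 3)*(w^2 - 3*w + 2) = (w - 1)*(w + 3)*(w - 2)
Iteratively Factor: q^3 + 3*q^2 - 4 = (q + 2)*(q^2 + q - 2) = (q - 1)*(q + 2)*(q + 2)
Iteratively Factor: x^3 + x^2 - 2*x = (x)*(x^2 + x - 2) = x*(x + 2)*(x - 1)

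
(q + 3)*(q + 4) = q^2 + 7*q + 12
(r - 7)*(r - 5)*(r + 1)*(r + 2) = r^4 - 9*r^3 + r^2 + 81*r + 70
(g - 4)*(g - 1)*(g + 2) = g^3 - 3*g^2 - 6*g + 8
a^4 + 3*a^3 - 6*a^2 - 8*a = a*(a - 2)*(a + 1)*(a + 4)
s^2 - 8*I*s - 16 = (s - 4*I)^2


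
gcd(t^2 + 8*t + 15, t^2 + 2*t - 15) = t + 5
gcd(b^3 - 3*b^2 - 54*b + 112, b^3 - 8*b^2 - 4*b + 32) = b^2 - 10*b + 16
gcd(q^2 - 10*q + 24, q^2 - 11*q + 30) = q - 6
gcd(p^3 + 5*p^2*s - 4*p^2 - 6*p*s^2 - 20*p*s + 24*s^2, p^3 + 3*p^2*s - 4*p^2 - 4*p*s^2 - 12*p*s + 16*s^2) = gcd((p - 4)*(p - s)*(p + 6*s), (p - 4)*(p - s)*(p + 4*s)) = p^2 - p*s - 4*p + 4*s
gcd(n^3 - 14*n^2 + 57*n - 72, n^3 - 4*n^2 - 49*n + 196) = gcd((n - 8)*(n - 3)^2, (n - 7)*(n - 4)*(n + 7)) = 1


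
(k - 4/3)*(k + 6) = k^2 + 14*k/3 - 8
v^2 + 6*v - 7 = (v - 1)*(v + 7)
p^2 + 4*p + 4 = (p + 2)^2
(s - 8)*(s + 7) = s^2 - s - 56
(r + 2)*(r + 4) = r^2 + 6*r + 8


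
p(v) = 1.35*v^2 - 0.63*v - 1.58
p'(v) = 2.7*v - 0.63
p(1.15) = -0.52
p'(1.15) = 2.48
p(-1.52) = 2.50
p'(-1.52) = -4.73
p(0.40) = -1.62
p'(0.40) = 0.45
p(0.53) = -1.53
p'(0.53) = 0.80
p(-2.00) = 5.08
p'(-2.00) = -6.03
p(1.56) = 0.72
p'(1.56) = 3.58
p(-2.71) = 10.04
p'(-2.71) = -7.95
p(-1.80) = 3.93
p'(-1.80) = -5.49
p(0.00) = -1.58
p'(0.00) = -0.63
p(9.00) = 102.10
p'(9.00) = 23.67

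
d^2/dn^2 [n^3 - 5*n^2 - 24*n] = 6*n - 10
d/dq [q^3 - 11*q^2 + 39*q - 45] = 3*q^2 - 22*q + 39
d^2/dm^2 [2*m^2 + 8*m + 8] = 4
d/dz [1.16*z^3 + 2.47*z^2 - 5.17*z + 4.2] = 3.48*z^2 + 4.94*z - 5.17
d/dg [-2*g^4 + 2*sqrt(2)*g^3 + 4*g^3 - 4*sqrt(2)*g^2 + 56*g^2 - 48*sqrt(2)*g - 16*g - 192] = -8*g^3 + 6*sqrt(2)*g^2 + 12*g^2 - 8*sqrt(2)*g + 112*g - 48*sqrt(2) - 16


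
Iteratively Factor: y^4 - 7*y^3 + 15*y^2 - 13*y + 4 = (y - 1)*(y^3 - 6*y^2 + 9*y - 4) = (y - 1)^2*(y^2 - 5*y + 4) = (y - 1)^3*(y - 4)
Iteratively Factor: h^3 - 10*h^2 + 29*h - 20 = (h - 5)*(h^2 - 5*h + 4) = (h - 5)*(h - 1)*(h - 4)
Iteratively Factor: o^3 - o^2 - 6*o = (o + 2)*(o^2 - 3*o) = o*(o + 2)*(o - 3)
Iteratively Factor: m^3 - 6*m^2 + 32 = (m - 4)*(m^2 - 2*m - 8) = (m - 4)*(m + 2)*(m - 4)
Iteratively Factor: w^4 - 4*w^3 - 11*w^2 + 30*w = (w - 2)*(w^3 - 2*w^2 - 15*w) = (w - 2)*(w + 3)*(w^2 - 5*w) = (w - 5)*(w - 2)*(w + 3)*(w)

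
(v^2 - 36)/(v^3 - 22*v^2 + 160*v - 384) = (v + 6)/(v^2 - 16*v + 64)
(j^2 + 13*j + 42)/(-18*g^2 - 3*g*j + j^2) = (-j^2 - 13*j - 42)/(18*g^2 + 3*g*j - j^2)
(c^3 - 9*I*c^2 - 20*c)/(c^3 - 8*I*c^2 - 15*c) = (c - 4*I)/(c - 3*I)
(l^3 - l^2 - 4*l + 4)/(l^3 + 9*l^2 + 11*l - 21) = (l^2 - 4)/(l^2 + 10*l + 21)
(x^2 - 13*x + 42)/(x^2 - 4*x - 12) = (x - 7)/(x + 2)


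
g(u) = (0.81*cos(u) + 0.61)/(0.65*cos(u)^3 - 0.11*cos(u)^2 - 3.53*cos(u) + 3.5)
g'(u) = (0.81*cos(u) + 0.61)*(1.95*sin(u)*cos(u)^2 - 0.22*sin(u)*cos(u) - 3.53*sin(u))/(0.65*cos(u)^3 - 0.11*cos(u)^2 - 3.53*cos(u) + 3.5)^2 - 0.81*sin(u)/(0.65*cos(u)^3 - 0.11*cos(u)^2 - 3.53*cos(u) + 3.5) = (1.053*cos(u)^3 + 1.1004*cos(u)^2 - 0.1342*cos(u) - 4.9883)*sin(u)/(0.4225*cos(u)^6 - 0.143*cos(u)^5 - 4.5769*cos(u)^4 + 5.3266*cos(u)^3 + 11.6909*cos(u)^2 - 24.71*cos(u) + 12.25)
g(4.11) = 0.03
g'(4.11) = 0.14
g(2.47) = -0.00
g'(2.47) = -0.08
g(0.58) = 1.51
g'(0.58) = -2.81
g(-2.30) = 0.01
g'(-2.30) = 0.11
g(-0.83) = 0.91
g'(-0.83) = 1.95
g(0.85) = 0.87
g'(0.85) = -1.88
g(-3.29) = -0.03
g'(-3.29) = -0.02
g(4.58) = 0.13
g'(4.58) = 0.31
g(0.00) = 2.78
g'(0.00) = 0.00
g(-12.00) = 1.55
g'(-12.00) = -2.85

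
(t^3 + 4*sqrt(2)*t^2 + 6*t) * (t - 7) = t^4 - 7*t^3 + 4*sqrt(2)*t^3 - 28*sqrt(2)*t^2 + 6*t^2 - 42*t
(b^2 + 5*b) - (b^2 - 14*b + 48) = 19*b - 48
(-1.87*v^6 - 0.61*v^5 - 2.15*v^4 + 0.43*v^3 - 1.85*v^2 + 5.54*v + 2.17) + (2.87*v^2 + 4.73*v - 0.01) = -1.87*v^6 - 0.61*v^5 - 2.15*v^4 + 0.43*v^3 + 1.02*v^2 + 10.27*v + 2.16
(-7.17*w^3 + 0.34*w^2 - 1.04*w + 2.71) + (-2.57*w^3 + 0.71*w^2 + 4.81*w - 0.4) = -9.74*w^3 + 1.05*w^2 + 3.77*w + 2.31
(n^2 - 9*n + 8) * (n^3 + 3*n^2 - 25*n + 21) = n^5 - 6*n^4 - 44*n^3 + 270*n^2 - 389*n + 168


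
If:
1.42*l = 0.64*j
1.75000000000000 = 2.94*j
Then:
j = 0.60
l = 0.27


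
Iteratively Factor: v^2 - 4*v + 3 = (v - 1)*(v - 3)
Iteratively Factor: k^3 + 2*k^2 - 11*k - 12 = (k + 4)*(k^2 - 2*k - 3) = (k + 1)*(k + 4)*(k - 3)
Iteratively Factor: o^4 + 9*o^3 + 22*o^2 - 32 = (o + 4)*(o^3 + 5*o^2 + 2*o - 8) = (o + 4)^2*(o^2 + o - 2) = (o - 1)*(o + 4)^2*(o + 2)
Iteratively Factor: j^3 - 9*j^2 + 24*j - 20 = (j - 2)*(j^2 - 7*j + 10) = (j - 5)*(j - 2)*(j - 2)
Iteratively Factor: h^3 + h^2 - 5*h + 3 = (h - 1)*(h^2 + 2*h - 3) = (h - 1)*(h + 3)*(h - 1)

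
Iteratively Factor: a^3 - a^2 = (a - 1)*(a^2) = a*(a - 1)*(a)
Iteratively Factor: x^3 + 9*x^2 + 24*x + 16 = (x + 1)*(x^2 + 8*x + 16) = (x + 1)*(x + 4)*(x + 4)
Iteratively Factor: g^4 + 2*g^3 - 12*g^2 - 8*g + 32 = (g + 2)*(g^3 - 12*g + 16) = (g - 2)*(g + 2)*(g^2 + 2*g - 8) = (g - 2)^2*(g + 2)*(g + 4)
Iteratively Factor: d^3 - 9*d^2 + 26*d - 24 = (d - 3)*(d^2 - 6*d + 8) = (d - 4)*(d - 3)*(d - 2)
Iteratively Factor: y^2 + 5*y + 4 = (y + 4)*(y + 1)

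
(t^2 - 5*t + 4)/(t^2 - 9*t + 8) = (t - 4)/(t - 8)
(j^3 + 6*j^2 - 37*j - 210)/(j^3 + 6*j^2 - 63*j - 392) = (j^2 - j - 30)/(j^2 - j - 56)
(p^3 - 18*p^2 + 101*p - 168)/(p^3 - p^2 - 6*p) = (p^2 - 15*p + 56)/(p*(p + 2))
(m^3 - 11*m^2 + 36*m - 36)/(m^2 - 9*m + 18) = m - 2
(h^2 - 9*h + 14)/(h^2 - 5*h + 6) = (h - 7)/(h - 3)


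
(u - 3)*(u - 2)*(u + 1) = u^3 - 4*u^2 + u + 6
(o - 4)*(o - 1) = o^2 - 5*o + 4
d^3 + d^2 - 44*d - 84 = (d - 7)*(d + 2)*(d + 6)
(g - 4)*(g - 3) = g^2 - 7*g + 12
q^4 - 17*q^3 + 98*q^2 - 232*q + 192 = (q - 8)*(q - 4)*(q - 3)*(q - 2)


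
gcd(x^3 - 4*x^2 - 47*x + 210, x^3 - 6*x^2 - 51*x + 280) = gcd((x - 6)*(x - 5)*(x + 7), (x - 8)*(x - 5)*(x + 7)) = x^2 + 2*x - 35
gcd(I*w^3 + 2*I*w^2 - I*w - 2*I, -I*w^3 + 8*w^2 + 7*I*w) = 1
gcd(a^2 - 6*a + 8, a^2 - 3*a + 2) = a - 2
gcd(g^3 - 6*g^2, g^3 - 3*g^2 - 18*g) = g^2 - 6*g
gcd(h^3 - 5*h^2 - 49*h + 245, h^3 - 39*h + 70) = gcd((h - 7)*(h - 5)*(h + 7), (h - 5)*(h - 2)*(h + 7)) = h^2 + 2*h - 35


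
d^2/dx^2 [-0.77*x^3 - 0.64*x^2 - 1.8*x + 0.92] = -4.62*x - 1.28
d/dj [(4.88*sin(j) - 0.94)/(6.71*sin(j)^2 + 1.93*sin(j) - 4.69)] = (-32.7448*sin(j)^2 + 12.6148*sin(j) - 21.073)*cos(j)/(45.0241*sin(j)^4 + 25.9006*sin(j)^3 - 59.2149*sin(j)^2 - 18.1034*sin(j) + 21.9961)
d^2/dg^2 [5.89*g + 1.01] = 0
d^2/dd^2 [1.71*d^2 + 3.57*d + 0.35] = 3.42000000000000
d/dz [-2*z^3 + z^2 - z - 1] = -6*z^2 + 2*z - 1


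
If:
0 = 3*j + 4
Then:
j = -4/3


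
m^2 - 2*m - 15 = (m - 5)*(m + 3)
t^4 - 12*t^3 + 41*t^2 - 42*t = t*(t - 7)*(t - 3)*(t - 2)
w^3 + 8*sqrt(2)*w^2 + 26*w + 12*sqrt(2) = (w + sqrt(2))^2*(w + 6*sqrt(2))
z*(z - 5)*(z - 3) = z^3 - 8*z^2 + 15*z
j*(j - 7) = j^2 - 7*j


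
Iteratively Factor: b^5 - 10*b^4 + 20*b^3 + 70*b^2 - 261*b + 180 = (b - 5)*(b^4 - 5*b^3 - 5*b^2 + 45*b - 36) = (b - 5)*(b - 3)*(b^3 - 2*b^2 - 11*b + 12) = (b - 5)*(b - 3)*(b - 1)*(b^2 - b - 12) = (b - 5)*(b - 4)*(b - 3)*(b - 1)*(b + 3)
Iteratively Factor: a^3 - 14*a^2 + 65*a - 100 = (a - 5)*(a^2 - 9*a + 20) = (a - 5)^2*(a - 4)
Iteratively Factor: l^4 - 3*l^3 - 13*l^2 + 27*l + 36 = (l + 3)*(l^3 - 6*l^2 + 5*l + 12) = (l - 4)*(l + 3)*(l^2 - 2*l - 3) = (l - 4)*(l + 1)*(l + 3)*(l - 3)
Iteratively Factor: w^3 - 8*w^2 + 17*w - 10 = (w - 1)*(w^2 - 7*w + 10) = (w - 2)*(w - 1)*(w - 5)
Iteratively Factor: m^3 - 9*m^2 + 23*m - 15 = (m - 3)*(m^2 - 6*m + 5) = (m - 3)*(m - 1)*(m - 5)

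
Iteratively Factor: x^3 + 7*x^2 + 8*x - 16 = (x - 1)*(x^2 + 8*x + 16) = (x - 1)*(x + 4)*(x + 4)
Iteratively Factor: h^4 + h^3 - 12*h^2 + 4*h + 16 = (h - 2)*(h^3 + 3*h^2 - 6*h - 8) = (h - 2)*(h + 1)*(h^2 + 2*h - 8) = (h - 2)*(h + 1)*(h + 4)*(h - 2)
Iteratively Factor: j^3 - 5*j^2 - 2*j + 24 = (j - 3)*(j^2 - 2*j - 8) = (j - 3)*(j + 2)*(j - 4)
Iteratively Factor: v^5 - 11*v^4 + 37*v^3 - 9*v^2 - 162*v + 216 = (v - 3)*(v^4 - 8*v^3 + 13*v^2 + 30*v - 72) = (v - 3)*(v + 2)*(v^3 - 10*v^2 + 33*v - 36) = (v - 4)*(v - 3)*(v + 2)*(v^2 - 6*v + 9) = (v - 4)*(v - 3)^2*(v + 2)*(v - 3)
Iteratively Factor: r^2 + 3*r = (r)*(r + 3)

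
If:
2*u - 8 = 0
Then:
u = 4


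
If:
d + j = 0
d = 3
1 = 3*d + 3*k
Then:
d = 3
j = -3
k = -8/3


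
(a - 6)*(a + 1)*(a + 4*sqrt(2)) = a^3 - 5*a^2 + 4*sqrt(2)*a^2 - 20*sqrt(2)*a - 6*a - 24*sqrt(2)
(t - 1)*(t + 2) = t^2 + t - 2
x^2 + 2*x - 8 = (x - 2)*(x + 4)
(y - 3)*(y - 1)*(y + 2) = y^3 - 2*y^2 - 5*y + 6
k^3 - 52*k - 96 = (k - 8)*(k + 2)*(k + 6)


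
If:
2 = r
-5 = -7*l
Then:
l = 5/7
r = 2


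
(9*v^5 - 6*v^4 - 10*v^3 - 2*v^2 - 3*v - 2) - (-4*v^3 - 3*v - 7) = 9*v^5 - 6*v^4 - 6*v^3 - 2*v^2 + 5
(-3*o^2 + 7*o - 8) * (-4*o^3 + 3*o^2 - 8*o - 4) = 12*o^5 - 37*o^4 + 77*o^3 - 68*o^2 + 36*o + 32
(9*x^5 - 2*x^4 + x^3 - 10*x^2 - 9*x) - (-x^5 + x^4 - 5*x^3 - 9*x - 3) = 10*x^5 - 3*x^4 + 6*x^3 - 10*x^2 + 3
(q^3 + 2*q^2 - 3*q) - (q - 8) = q^3 + 2*q^2 - 4*q + 8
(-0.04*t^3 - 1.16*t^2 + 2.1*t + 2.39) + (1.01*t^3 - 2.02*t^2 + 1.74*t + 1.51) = 0.97*t^3 - 3.18*t^2 + 3.84*t + 3.9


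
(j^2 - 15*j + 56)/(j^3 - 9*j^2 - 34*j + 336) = 1/(j + 6)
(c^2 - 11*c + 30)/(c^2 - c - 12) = (-c^2 + 11*c - 30)/(-c^2 + c + 12)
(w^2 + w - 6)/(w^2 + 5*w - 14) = (w + 3)/(w + 7)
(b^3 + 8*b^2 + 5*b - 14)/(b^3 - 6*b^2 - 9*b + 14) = (b + 7)/(b - 7)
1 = 1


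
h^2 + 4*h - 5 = (h - 1)*(h + 5)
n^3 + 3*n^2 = n^2*(n + 3)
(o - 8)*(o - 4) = o^2 - 12*o + 32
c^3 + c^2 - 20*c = c*(c - 4)*(c + 5)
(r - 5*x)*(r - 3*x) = r^2 - 8*r*x + 15*x^2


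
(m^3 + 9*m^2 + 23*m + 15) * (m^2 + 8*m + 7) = m^5 + 17*m^4 + 102*m^3 + 262*m^2 + 281*m + 105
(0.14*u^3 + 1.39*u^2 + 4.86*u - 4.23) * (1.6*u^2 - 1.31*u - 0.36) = 0.224*u^5 + 2.0406*u^4 + 5.9047*u^3 - 13.635*u^2 + 3.7917*u + 1.5228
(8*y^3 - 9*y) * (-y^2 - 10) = -8*y^5 - 71*y^3 + 90*y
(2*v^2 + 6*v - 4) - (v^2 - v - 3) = v^2 + 7*v - 1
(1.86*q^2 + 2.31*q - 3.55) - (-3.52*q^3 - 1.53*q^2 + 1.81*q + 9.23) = 3.52*q^3 + 3.39*q^2 + 0.5*q - 12.78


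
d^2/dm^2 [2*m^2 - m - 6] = 4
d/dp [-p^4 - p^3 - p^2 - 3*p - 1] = -4*p^3 - 3*p^2 - 2*p - 3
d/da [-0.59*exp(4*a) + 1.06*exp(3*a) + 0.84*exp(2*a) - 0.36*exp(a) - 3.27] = (-2.36*exp(3*a) + 3.18*exp(2*a) + 1.68*exp(a) - 0.36)*exp(a)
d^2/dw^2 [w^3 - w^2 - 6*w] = 6*w - 2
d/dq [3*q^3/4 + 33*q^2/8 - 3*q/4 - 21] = 9*q^2/4 + 33*q/4 - 3/4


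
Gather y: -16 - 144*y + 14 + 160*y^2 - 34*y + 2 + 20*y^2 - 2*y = 180*y^2 - 180*y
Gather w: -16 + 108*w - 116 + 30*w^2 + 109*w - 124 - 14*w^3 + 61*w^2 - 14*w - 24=-14*w^3 + 91*w^2 + 203*w - 280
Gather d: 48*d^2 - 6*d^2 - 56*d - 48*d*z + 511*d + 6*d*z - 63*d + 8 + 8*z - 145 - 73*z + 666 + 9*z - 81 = 42*d^2 + d*(392 - 42*z) - 56*z + 448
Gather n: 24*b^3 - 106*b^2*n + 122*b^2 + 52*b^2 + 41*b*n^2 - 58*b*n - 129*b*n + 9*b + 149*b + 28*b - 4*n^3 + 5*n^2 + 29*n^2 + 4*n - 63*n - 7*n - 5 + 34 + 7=24*b^3 + 174*b^2 + 186*b - 4*n^3 + n^2*(41*b + 34) + n*(-106*b^2 - 187*b - 66) + 36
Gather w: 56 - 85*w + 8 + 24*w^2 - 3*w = 24*w^2 - 88*w + 64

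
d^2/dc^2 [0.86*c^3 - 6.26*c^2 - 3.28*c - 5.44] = 5.16*c - 12.52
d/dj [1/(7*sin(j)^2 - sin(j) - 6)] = (1 - 14*sin(j))*cos(j)/(-7*sin(j)^2 + sin(j) + 6)^2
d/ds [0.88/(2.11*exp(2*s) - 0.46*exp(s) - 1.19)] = (0.4048 - 3.7136*exp(s))*exp(s)/(-2.11*exp(2*s) + 0.46*exp(s) + 1.19)^2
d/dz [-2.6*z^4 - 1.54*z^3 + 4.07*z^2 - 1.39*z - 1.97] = -10.4*z^3 - 4.62*z^2 + 8.14*z - 1.39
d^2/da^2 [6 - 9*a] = 0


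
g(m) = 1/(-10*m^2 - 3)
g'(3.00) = 0.01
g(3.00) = -0.01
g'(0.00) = 0.00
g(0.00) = -0.33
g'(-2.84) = -0.01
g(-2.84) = -0.01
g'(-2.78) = -0.01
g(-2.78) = -0.01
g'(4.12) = 0.00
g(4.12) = -0.01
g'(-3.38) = -0.00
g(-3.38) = -0.01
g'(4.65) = 0.00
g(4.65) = -0.00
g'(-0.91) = -0.14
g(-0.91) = -0.09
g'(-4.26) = -0.00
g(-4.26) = -0.01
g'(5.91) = 0.00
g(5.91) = -0.00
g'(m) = 20*m/(-10*m^2 - 3)^2 = 20*m/(10*m^2 + 3)^2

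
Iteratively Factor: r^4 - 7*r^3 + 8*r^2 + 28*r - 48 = (r - 4)*(r^3 - 3*r^2 - 4*r + 12) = (r - 4)*(r - 3)*(r^2 - 4) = (r - 4)*(r - 3)*(r + 2)*(r - 2)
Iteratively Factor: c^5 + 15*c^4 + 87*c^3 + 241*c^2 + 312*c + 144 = (c + 3)*(c^4 + 12*c^3 + 51*c^2 + 88*c + 48) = (c + 1)*(c + 3)*(c^3 + 11*c^2 + 40*c + 48) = (c + 1)*(c + 3)^2*(c^2 + 8*c + 16) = (c + 1)*(c + 3)^2*(c + 4)*(c + 4)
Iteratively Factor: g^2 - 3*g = (g)*(g - 3)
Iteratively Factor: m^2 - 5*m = (m - 5)*(m)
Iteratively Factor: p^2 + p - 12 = (p + 4)*(p - 3)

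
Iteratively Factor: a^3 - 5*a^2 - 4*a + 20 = (a - 5)*(a^2 - 4) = (a - 5)*(a + 2)*(a - 2)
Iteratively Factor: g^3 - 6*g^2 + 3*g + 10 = (g - 5)*(g^2 - g - 2) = (g - 5)*(g - 2)*(g + 1)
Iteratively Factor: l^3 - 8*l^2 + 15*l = (l)*(l^2 - 8*l + 15) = l*(l - 3)*(l - 5)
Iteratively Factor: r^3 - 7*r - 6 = (r - 3)*(r^2 + 3*r + 2) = (r - 3)*(r + 1)*(r + 2)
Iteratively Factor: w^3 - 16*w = (w)*(w^2 - 16) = w*(w - 4)*(w + 4)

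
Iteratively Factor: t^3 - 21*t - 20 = (t - 5)*(t^2 + 5*t + 4) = (t - 5)*(t + 4)*(t + 1)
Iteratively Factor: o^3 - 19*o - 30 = (o + 3)*(o^2 - 3*o - 10) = (o - 5)*(o + 3)*(o + 2)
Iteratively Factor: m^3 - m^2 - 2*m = (m + 1)*(m^2 - 2*m) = (m - 2)*(m + 1)*(m)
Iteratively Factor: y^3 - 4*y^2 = (y)*(y^2 - 4*y) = y^2*(y - 4)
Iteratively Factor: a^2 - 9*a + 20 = (a - 5)*(a - 4)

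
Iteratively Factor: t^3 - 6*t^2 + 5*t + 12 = (t - 3)*(t^2 - 3*t - 4) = (t - 3)*(t + 1)*(t - 4)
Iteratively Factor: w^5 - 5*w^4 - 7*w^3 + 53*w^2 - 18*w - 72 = (w + 3)*(w^4 - 8*w^3 + 17*w^2 + 2*w - 24) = (w - 2)*(w + 3)*(w^3 - 6*w^2 + 5*w + 12) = (w - 3)*(w - 2)*(w + 3)*(w^2 - 3*w - 4) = (w - 4)*(w - 3)*(w - 2)*(w + 3)*(w + 1)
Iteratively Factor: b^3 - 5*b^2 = (b)*(b^2 - 5*b) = b^2*(b - 5)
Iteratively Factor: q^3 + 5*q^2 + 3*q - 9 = (q + 3)*(q^2 + 2*q - 3) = (q + 3)^2*(q - 1)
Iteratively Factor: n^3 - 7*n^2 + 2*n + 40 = (n - 4)*(n^2 - 3*n - 10) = (n - 5)*(n - 4)*(n + 2)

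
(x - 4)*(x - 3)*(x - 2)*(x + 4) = x^4 - 5*x^3 - 10*x^2 + 80*x - 96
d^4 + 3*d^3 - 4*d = d*(d - 1)*(d + 2)^2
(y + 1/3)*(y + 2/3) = y^2 + y + 2/9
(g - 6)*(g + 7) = g^2 + g - 42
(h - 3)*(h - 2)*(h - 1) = h^3 - 6*h^2 + 11*h - 6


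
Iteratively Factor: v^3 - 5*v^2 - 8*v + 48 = (v - 4)*(v^2 - v - 12) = (v - 4)^2*(v + 3)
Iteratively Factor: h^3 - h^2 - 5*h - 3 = (h + 1)*(h^2 - 2*h - 3) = (h + 1)^2*(h - 3)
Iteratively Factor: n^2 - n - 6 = (n - 3)*(n + 2)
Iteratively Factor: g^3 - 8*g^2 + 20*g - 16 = (g - 2)*(g^2 - 6*g + 8) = (g - 4)*(g - 2)*(g - 2)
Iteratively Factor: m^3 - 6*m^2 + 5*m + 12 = (m - 4)*(m^2 - 2*m - 3) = (m - 4)*(m - 3)*(m + 1)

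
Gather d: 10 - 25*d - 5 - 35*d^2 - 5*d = -35*d^2 - 30*d + 5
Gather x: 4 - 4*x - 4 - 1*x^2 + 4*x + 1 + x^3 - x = x^3 - x^2 - x + 1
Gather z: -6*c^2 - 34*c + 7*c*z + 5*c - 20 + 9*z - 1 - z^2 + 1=-6*c^2 - 29*c - z^2 + z*(7*c + 9) - 20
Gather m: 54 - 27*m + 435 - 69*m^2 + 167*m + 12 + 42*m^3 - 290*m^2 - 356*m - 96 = 42*m^3 - 359*m^2 - 216*m + 405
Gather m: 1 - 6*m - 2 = -6*m - 1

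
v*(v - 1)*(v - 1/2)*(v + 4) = v^4 + 5*v^3/2 - 11*v^2/2 + 2*v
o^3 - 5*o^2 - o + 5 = (o - 5)*(o - 1)*(o + 1)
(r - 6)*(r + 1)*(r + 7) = r^3 + 2*r^2 - 41*r - 42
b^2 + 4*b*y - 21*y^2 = (b - 3*y)*(b + 7*y)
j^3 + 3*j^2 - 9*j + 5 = (j - 1)^2*(j + 5)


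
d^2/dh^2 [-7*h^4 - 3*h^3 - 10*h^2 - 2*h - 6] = -84*h^2 - 18*h - 20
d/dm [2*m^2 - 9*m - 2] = 4*m - 9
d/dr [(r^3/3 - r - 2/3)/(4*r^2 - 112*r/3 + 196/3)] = (3*r^4 - 56*r^3 + 156*r^2 + 12*r - 203)/(4*(9*r^4 - 168*r^3 + 1078*r^2 - 2744*r + 2401))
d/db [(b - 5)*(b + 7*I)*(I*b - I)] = 3*I*b^2 + b*(-14 - 12*I) + 42 + 5*I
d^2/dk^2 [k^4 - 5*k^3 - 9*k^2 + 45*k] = 12*k^2 - 30*k - 18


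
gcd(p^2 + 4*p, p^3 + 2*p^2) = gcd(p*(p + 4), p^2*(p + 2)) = p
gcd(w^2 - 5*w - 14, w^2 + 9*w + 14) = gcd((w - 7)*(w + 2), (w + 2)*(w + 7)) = w + 2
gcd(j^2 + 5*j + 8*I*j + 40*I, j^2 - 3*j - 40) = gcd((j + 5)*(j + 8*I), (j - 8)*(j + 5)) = j + 5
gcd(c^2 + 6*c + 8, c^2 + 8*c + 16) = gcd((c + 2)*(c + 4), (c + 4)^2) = c + 4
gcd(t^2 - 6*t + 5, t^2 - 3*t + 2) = t - 1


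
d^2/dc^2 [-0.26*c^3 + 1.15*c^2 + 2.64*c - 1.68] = 2.3 - 1.56*c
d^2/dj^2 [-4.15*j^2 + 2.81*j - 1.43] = -8.30000000000000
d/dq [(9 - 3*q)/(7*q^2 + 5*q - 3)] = 3*(7*q^2 - 42*q - 12)/(49*q^4 + 70*q^3 - 17*q^2 - 30*q + 9)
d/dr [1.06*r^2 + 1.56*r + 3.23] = 2.12*r + 1.56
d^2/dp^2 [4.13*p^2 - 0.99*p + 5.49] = 8.26000000000000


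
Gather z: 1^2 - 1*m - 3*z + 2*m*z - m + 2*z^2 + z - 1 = -2*m + 2*z^2 + z*(2*m - 2)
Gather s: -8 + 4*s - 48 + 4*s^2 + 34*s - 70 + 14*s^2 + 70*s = 18*s^2 + 108*s - 126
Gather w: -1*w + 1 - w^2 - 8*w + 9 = -w^2 - 9*w + 10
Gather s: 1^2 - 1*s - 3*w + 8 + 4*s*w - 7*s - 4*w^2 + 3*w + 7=s*(4*w - 8) - 4*w^2 + 16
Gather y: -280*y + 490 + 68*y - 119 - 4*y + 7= 378 - 216*y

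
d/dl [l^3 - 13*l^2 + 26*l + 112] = 3*l^2 - 26*l + 26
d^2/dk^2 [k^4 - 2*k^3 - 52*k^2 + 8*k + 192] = 12*k^2 - 12*k - 104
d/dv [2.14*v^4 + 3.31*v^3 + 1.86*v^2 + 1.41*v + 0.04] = 8.56*v^3 + 9.93*v^2 + 3.72*v + 1.41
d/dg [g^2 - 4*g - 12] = 2*g - 4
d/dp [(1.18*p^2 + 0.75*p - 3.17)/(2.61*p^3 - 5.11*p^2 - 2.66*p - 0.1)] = (-3.0798*p^4 - 3.915*p^3 + 25.5148*p^2 - 32.6334*p - 8.5072)/(6.8121*p^6 - 26.6742*p^5 + 12.2269*p^4 + 26.6632*p^3 + 8.0976*p^2 + 0.532*p + 0.01)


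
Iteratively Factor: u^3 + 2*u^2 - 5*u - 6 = (u + 3)*(u^2 - u - 2) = (u - 2)*(u + 3)*(u + 1)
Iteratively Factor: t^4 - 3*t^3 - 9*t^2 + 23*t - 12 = (t - 4)*(t^3 + t^2 - 5*t + 3) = (t - 4)*(t + 3)*(t^2 - 2*t + 1) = (t - 4)*(t - 1)*(t + 3)*(t - 1)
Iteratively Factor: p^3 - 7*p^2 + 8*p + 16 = (p - 4)*(p^2 - 3*p - 4) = (p - 4)*(p + 1)*(p - 4)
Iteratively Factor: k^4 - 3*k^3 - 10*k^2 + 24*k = (k)*(k^3 - 3*k^2 - 10*k + 24) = k*(k - 4)*(k^2 + k - 6) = k*(k - 4)*(k - 2)*(k + 3)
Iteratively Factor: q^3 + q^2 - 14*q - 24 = (q + 2)*(q^2 - q - 12) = (q - 4)*(q + 2)*(q + 3)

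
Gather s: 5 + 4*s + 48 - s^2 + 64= -s^2 + 4*s + 117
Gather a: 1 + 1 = 2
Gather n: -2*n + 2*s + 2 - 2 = -2*n + 2*s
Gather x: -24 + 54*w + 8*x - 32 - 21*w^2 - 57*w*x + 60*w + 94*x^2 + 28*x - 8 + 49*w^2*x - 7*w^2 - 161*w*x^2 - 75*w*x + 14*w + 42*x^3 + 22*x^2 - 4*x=-28*w^2 + 128*w + 42*x^3 + x^2*(116 - 161*w) + x*(49*w^2 - 132*w + 32) - 64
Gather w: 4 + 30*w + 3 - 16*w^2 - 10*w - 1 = -16*w^2 + 20*w + 6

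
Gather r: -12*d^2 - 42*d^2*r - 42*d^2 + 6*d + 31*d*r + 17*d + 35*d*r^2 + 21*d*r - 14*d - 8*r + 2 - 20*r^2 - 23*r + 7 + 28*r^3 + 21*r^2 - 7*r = -54*d^2 + 9*d + 28*r^3 + r^2*(35*d + 1) + r*(-42*d^2 + 52*d - 38) + 9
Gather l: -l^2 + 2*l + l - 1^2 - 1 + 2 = -l^2 + 3*l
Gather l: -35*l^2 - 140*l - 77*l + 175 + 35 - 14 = -35*l^2 - 217*l + 196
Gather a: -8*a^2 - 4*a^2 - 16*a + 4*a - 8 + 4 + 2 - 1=-12*a^2 - 12*a - 3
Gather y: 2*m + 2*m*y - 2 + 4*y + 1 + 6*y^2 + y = 2*m + 6*y^2 + y*(2*m + 5) - 1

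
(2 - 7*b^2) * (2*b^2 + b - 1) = -14*b^4 - 7*b^3 + 11*b^2 + 2*b - 2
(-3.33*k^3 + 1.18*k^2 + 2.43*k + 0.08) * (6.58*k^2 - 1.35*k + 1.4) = -21.9114*k^5 + 12.2599*k^4 + 9.7344*k^3 - 1.1021*k^2 + 3.294*k + 0.112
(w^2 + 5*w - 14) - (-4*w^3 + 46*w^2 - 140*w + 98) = 4*w^3 - 45*w^2 + 145*w - 112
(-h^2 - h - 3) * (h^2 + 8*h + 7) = -h^4 - 9*h^3 - 18*h^2 - 31*h - 21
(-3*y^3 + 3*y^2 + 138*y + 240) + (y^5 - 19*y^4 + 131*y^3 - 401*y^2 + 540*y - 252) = y^5 - 19*y^4 + 128*y^3 - 398*y^2 + 678*y - 12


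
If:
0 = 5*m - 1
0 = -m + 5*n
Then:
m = 1/5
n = 1/25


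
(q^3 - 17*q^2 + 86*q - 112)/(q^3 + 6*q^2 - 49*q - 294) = (q^2 - 10*q + 16)/(q^2 + 13*q + 42)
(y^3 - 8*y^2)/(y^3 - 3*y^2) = (y - 8)/(y - 3)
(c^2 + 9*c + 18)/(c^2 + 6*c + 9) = (c + 6)/(c + 3)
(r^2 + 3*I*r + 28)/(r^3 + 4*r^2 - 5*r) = (r^2 + 3*I*r + 28)/(r*(r^2 + 4*r - 5))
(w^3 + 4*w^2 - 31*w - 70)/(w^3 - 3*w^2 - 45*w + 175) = (w + 2)/(w - 5)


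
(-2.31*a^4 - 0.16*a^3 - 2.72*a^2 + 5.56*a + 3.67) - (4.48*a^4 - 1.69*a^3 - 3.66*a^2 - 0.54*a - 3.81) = -6.79*a^4 + 1.53*a^3 + 0.94*a^2 + 6.1*a + 7.48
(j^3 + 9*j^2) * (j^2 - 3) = j^5 + 9*j^4 - 3*j^3 - 27*j^2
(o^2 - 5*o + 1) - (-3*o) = o^2 - 2*o + 1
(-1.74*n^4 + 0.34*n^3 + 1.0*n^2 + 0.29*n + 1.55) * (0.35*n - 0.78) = -0.609*n^5 + 1.4762*n^4 + 0.0847999999999999*n^3 - 0.6785*n^2 + 0.3163*n - 1.209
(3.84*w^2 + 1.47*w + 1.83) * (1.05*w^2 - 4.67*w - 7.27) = 4.032*w^4 - 16.3893*w^3 - 32.8602*w^2 - 19.233*w - 13.3041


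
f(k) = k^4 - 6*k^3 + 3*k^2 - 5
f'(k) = 4*k^3 - 18*k^2 + 6*k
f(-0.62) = -2.27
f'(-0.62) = -11.59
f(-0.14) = -4.92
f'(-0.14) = -1.20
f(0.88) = -6.17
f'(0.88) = -5.93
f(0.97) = -6.77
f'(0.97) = -7.47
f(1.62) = -15.75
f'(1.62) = -20.51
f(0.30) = -4.88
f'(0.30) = 0.29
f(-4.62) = 1106.28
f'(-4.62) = -806.36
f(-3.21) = 330.54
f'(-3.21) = -337.04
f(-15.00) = 71545.00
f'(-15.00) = -17640.00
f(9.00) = 2425.00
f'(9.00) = 1512.00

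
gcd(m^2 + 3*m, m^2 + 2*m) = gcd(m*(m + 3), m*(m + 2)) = m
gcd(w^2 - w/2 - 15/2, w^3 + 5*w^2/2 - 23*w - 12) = 1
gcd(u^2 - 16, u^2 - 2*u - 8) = u - 4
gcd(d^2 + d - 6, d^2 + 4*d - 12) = d - 2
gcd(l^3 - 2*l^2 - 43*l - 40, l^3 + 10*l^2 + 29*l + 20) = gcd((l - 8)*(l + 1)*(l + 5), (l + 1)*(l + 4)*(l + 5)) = l^2 + 6*l + 5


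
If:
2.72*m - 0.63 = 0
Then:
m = 0.23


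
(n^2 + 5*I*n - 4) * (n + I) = n^3 + 6*I*n^2 - 9*n - 4*I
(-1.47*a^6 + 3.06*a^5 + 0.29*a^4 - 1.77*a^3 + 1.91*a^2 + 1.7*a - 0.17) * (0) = 0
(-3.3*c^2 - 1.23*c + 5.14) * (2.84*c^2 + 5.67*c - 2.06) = -9.372*c^4 - 22.2042*c^3 + 14.4215*c^2 + 31.6776*c - 10.5884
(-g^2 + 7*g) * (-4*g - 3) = 4*g^3 - 25*g^2 - 21*g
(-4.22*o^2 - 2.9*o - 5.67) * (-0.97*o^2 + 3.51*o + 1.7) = 4.0934*o^4 - 11.9992*o^3 - 11.8531*o^2 - 24.8317*o - 9.639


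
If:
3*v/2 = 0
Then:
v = 0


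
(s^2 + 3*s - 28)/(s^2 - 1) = (s^2 + 3*s - 28)/(s^2 - 1)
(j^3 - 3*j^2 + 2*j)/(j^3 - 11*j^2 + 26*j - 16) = j/(j - 8)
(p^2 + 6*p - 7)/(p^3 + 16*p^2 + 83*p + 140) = (p - 1)/(p^2 + 9*p + 20)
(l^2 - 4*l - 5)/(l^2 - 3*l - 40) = (-l^2 + 4*l + 5)/(-l^2 + 3*l + 40)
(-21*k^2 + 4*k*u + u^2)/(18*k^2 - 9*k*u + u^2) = (7*k + u)/(-6*k + u)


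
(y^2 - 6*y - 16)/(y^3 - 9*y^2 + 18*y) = (y^2 - 6*y - 16)/(y*(y^2 - 9*y + 18))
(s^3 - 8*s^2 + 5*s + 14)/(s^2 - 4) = (s^2 - 6*s - 7)/(s + 2)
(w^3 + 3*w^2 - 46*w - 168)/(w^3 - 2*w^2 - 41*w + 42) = (w + 4)/(w - 1)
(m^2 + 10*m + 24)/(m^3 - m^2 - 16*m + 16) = (m + 6)/(m^2 - 5*m + 4)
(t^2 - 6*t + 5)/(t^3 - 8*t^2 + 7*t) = (t - 5)/(t*(t - 7))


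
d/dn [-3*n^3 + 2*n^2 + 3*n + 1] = -9*n^2 + 4*n + 3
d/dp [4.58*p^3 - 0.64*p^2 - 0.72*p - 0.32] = 13.74*p^2 - 1.28*p - 0.72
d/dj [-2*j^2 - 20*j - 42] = -4*j - 20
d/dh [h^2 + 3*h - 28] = 2*h + 3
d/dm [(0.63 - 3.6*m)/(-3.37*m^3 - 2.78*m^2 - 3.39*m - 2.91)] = (-24.264*m^3 - 3.6387*m^2 + 3.5028*m + 12.6117)/(11.3569*m^6 + 18.7372*m^5 + 30.577*m^4 + 38.4618*m^3 + 27.6717*m^2 + 19.7298*m + 8.4681)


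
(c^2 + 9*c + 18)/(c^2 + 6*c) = (c + 3)/c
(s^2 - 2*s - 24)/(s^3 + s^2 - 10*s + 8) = (s - 6)/(s^2 - 3*s + 2)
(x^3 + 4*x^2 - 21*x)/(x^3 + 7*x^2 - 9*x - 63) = x/(x + 3)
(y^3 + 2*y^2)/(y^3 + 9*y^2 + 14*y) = y/(y + 7)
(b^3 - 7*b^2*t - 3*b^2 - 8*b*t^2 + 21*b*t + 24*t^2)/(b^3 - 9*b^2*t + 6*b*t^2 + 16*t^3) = (3 - b)/(-b + 2*t)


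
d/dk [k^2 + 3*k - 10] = 2*k + 3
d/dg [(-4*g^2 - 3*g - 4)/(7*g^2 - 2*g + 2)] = (29*g^2 + 40*g - 14)/(49*g^4 - 28*g^3 + 32*g^2 - 8*g + 4)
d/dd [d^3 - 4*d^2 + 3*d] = 3*d^2 - 8*d + 3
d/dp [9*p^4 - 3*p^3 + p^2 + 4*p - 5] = 36*p^3 - 9*p^2 + 2*p + 4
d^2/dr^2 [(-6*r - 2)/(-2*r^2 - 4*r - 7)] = 8*(8*(r + 1)^2*(3*r + 1) - (9*r + 7)*(2*r^2 + 4*r + 7))/(2*r^2 + 4*r + 7)^3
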